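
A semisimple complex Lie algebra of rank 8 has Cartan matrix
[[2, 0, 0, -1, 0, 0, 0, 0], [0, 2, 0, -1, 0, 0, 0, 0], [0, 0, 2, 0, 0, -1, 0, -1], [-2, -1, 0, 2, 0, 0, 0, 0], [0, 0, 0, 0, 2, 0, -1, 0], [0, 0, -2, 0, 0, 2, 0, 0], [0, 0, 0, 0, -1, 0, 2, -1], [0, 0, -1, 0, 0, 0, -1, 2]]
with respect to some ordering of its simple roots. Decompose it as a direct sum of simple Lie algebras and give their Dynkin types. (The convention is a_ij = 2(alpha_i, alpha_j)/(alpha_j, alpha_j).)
The diagram associated to this matrix has two connected components: the simple roots {alpha_1, alpha_2, alpha_4} form a chain of 3 nodes with a double edge at one end; the terminal node there is the unique short simple root (B_3), and {alpha_3, alpha_5, alpha_6, alpha_7, alpha_8} form a chain of 5 nodes with a double edge at one end; the terminal node there is the unique long simple root (C_5). A semisimple Lie algebra decomposes uniquely as the direct sum of simple ideals, one per connected component of its Dynkin diagram, so g ≅ B_3 ⊕ C_5 (dimension 21 + 55 = 76).

B_3 + C_5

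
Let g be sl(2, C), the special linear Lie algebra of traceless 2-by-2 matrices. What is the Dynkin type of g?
This is sl(2), which has dimension 2^2 - 1 = 3 and rank 2 - 1 = 1 (a Cartan subalgebra is the diagonal traceless matrices). In the classification of classical Lie algebras, the special linear algebra sl(n+1) has type A_n; here n = 1, so the Dynkin diagram is a chain of 1 nodes with single edges (A_1). Hence the type is A_1.

A_1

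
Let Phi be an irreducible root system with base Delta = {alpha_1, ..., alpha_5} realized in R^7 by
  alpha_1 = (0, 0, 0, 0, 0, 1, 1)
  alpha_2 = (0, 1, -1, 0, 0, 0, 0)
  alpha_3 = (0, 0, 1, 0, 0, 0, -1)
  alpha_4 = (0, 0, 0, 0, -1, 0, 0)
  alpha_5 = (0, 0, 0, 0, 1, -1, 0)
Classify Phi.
B_5

Compute the Cartan integers a_ij = 2(alpha_i, alpha_j)/(alpha_j, alpha_j); the resulting 5x5 Cartan matrix is
[[2, 0, -1, 0, -1], [0, 2, -1, 0, 0], [-1, -1, 2, 0, 0], [0, 0, 0, 2, -1], [-1, 0, 0, -2, 2]].
The roots have two lengths (squared-length ratio 2:1); the short ones are alpha_{4}. The associated Dynkin diagram is a chain of 5 nodes with a double edge at one end; the terminal node there is the unique short simple root (B_5), so the type is B_5 (the algebra so(11)).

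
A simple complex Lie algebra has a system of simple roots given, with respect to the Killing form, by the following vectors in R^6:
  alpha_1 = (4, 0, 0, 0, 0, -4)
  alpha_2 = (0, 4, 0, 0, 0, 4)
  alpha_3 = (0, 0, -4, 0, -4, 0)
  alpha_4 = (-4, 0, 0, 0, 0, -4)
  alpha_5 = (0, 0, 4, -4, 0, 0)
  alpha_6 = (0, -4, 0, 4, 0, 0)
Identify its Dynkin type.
D_6 (so(12))

Compute the Cartan integers a_ij = 2(alpha_i, alpha_j)/(alpha_j, alpha_j); the resulting 6x6 Cartan matrix is
[[2, -1, 0, 0, 0, 0], [-1, 2, 0, -1, 0, -1], [0, 0, 2, 0, -1, 0], [0, -1, 0, 2, 0, 0], [0, 0, -1, 0, 2, -1], [0, -1, 0, 0, -1, 2]].
All simple roots have the same length, so the diagram is simply laced. The associated Dynkin diagram is a chain of 4 nodes with a fork of two nodes at one end (D_6), so the type is D_6 (the algebra so(12)).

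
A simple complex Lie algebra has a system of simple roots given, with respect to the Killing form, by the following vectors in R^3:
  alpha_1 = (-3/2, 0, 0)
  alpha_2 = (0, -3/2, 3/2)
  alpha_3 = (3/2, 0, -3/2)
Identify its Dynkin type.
type B_3

Compute the Cartan integers a_ij = 2(alpha_i, alpha_j)/(alpha_j, alpha_j); the resulting 3x3 Cartan matrix is
[[2, 0, -1], [0, 2, -1], [-2, -1, 2]].
The roots have two lengths (squared-length ratio 2:1); the short ones are alpha_{1}. The associated Dynkin diagram is a chain of 3 nodes with a double edge at one end; the terminal node there is the unique short simple root (B_3), so the type is B_3 (the algebra so(7)).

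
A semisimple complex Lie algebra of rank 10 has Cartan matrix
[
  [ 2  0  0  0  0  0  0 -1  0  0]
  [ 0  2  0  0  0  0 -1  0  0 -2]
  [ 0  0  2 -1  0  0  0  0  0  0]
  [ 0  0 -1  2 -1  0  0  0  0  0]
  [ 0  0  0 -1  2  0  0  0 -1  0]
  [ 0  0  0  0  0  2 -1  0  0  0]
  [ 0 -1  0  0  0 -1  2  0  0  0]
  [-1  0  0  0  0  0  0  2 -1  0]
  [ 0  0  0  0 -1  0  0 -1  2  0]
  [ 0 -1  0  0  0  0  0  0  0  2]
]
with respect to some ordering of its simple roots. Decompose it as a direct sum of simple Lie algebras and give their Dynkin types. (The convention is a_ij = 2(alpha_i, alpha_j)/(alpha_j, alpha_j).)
The diagram associated to this matrix has two connected components: the simple roots {alpha_1, alpha_3, alpha_4, alpha_5, alpha_8, alpha_9} form a chain of 6 nodes with single edges (A_6), and {alpha_2, alpha_6, alpha_7, alpha_10} form a chain of 4 nodes with a double edge at one end; the terminal node there is the unique short simple root (B_4). A semisimple Lie algebra decomposes uniquely as the direct sum of simple ideals, one per connected component of its Dynkin diagram, so g ≅ A_6 ⊕ B_4 (dimension 48 + 36 = 84).

A_6 (sl(7)) + B_4 (so(9))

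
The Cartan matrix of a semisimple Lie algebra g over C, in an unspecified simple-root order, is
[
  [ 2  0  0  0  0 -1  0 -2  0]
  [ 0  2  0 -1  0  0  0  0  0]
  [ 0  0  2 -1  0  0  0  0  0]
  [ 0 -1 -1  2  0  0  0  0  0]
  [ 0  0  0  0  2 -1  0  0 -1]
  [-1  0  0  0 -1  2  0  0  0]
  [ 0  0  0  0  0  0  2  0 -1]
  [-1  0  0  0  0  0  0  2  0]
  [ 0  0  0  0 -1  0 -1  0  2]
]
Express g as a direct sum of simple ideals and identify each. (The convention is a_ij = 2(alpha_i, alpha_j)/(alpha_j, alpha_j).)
The diagram associated to this matrix has two connected components: the simple roots {alpha_2, alpha_3, alpha_4} form a chain of 3 nodes with single edges (A_3), and {alpha_1, alpha_5, alpha_6, alpha_7, alpha_8, alpha_9} form a chain of 6 nodes with a double edge at one end; the terminal node there is the unique short simple root (B_6). A semisimple Lie algebra decomposes uniquely as the direct sum of simple ideals, one per connected component of its Dynkin diagram, so g ≅ A_3 ⊕ B_6 (dimension 15 + 78 = 93).

A_3 + B_6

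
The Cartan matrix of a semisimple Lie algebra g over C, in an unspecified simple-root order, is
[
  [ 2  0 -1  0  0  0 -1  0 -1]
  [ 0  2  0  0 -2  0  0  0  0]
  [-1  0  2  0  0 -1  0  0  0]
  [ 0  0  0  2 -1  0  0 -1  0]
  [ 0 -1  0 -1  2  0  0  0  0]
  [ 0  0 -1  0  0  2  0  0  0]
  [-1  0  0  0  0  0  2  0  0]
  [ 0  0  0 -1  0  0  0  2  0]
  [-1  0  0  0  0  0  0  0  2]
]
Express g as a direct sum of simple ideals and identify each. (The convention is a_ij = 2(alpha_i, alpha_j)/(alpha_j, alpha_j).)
The diagram associated to this matrix has two connected components: the simple roots {alpha_2, alpha_4, alpha_5, alpha_8} form a chain of 4 nodes with a double edge at one end; the terminal node there is the unique long simple root (C_4), and {alpha_1, alpha_3, alpha_6, alpha_7, alpha_9} form a chain of 3 nodes with a fork of two nodes at one end (D_5). A semisimple Lie algebra decomposes uniquely as the direct sum of simple ideals, one per connected component of its Dynkin diagram, so g ≅ C_4 ⊕ D_5 (dimension 36 + 45 = 81).

C_4 (sp(8)) + D_5 (so(10))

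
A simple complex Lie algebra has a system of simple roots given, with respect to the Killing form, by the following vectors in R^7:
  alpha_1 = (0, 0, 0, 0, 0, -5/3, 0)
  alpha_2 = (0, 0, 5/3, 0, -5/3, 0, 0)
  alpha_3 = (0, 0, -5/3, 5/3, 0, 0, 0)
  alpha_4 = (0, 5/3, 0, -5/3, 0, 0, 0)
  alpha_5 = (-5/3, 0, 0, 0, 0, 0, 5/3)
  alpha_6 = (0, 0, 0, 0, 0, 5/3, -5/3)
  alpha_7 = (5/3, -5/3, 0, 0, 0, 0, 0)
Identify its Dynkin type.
Compute the Cartan integers a_ij = 2(alpha_i, alpha_j)/(alpha_j, alpha_j); the resulting 7x7 Cartan matrix is
[[2, 0, 0, 0, 0, -1, 0], [0, 2, -1, 0, 0, 0, 0], [0, -1, 2, -1, 0, 0, 0], [0, 0, -1, 2, 0, 0, -1], [0, 0, 0, 0, 2, -1, -1], [-2, 0, 0, 0, -1, 2, 0], [0, 0, 0, -1, -1, 0, 2]].
The roots have two lengths (squared-length ratio 2:1); the short ones are alpha_{1}. The associated Dynkin diagram is a chain of 7 nodes with a double edge at one end; the terminal node there is the unique short simple root (B_7), so the type is B_7 (the algebra so(15)).

B_7 (so(15))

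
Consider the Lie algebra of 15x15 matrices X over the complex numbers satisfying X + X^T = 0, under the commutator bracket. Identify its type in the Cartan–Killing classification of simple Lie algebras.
This is so(15) with 15 odd, which has dimension 15(15-1)/2 = 105 and rank (15-1)/2 = 7. In the classification of classical Lie algebras, the orthogonal algebra so(2n+1) in an odd number of variables has type B_n; here n = 7, so the Dynkin diagram is a chain of 7 nodes with a double edge at one end; the terminal node there is the unique short simple root (B_7). Hence the type is B_7.

type B_7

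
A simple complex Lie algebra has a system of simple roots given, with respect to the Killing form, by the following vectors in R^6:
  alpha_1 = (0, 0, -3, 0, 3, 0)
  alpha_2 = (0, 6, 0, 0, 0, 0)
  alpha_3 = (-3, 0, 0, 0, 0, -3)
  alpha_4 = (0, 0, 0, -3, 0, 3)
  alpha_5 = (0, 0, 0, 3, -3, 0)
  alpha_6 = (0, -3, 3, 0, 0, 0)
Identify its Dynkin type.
Compute the Cartan integers a_ij = 2(alpha_i, alpha_j)/(alpha_j, alpha_j); the resulting 6x6 Cartan matrix is
[[2, 0, 0, 0, -1, -1], [0, 2, 0, 0, 0, -2], [0, 0, 2, -1, 0, 0], [0, 0, -1, 2, -1, 0], [-1, 0, 0, -1, 2, 0], [-1, -1, 0, 0, 0, 2]].
The roots have two lengths (squared-length ratio 2:1); the short ones are alpha_{1,3,4,5,6}. The associated Dynkin diagram is a chain of 6 nodes with a double edge at one end; the terminal node there is the unique long simple root (C_6), so the type is C_6 (the algebra sp(12)).

C_6 (sp(12))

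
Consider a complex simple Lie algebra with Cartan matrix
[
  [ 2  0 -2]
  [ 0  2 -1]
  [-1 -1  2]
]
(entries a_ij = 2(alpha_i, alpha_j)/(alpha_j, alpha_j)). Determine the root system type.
The matrix has rank 3 with 2's on the diagonal. Reading the off-diagonal entries as Dynkin edges (a single edge where a_ij = a_ji = -1; a double or triple edge where a_ij * a_ji = 2 or 3), the diagram is a chain of 3 nodes with a double edge at one end; the terminal node there is the unique long simple root (C_3). One simple-root ordering that puts it in standard form is (alpha_2, alpha_3, alpha_1). So the algebra is type C_3, i.e. sp(6).

C_3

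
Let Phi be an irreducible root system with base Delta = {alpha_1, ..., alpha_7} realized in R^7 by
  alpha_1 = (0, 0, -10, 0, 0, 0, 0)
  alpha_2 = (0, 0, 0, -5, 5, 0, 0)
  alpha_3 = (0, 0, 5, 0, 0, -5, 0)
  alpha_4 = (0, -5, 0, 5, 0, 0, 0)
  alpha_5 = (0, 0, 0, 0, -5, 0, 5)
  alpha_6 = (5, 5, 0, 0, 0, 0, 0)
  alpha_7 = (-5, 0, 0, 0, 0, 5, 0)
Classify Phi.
C_7

Compute the Cartan integers a_ij = 2(alpha_i, alpha_j)/(alpha_j, alpha_j); the resulting 7x7 Cartan matrix is
[[2, 0, -2, 0, 0, 0, 0], [0, 2, 0, -1, -1, 0, 0], [-1, 0, 2, 0, 0, 0, -1], [0, -1, 0, 2, 0, -1, 0], [0, -1, 0, 0, 2, 0, 0], [0, 0, 0, -1, 0, 2, -1], [0, 0, -1, 0, 0, -1, 2]].
The roots have two lengths (squared-length ratio 2:1); the short ones are alpha_{2,3,4,5,6,7}. The associated Dynkin diagram is a chain of 7 nodes with a double edge at one end; the terminal node there is the unique long simple root (C_7), so the type is C_7 (the algebra sp(14)).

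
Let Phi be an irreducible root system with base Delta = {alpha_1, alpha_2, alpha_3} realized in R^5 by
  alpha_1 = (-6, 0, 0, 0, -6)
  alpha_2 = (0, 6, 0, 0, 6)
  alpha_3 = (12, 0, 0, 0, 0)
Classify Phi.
type C_3

Compute the Cartan integers a_ij = 2(alpha_i, alpha_j)/(alpha_j, alpha_j); the resulting 3x3 Cartan matrix is
[[2, -1, -1], [-1, 2, 0], [-2, 0, 2]].
The roots have two lengths (squared-length ratio 2:1); the short ones are alpha_{1,2}. The associated Dynkin diagram is a chain of 3 nodes with a double edge at one end; the terminal node there is the unique long simple root (C_3), so the type is C_3 (the algebra sp(6)).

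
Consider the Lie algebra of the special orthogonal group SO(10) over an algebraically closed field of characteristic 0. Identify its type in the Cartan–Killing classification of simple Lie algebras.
This is so(10) with 10 even, which has dimension 10(10-1)/2 = 45 and rank 10/2 = 5. In the classification of classical Lie algebras, the orthogonal algebra so(2n) in an even number of variables has type D_n; here n = 5, so the Dynkin diagram is a chain of 3 nodes with a fork of two nodes at one end (D_5). Hence the type is D_5.

D_5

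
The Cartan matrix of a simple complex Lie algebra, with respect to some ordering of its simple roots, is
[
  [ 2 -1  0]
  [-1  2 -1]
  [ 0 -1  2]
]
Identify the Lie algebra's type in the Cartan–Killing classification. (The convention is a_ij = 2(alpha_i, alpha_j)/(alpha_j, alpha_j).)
A3

The matrix has rank 3 with 2's on the diagonal. Reading the off-diagonal entries as Dynkin edges (a single edge where a_ij = a_ji = -1; a double or triple edge where a_ij * a_ji = 2 or 3), the diagram is a chain of 3 nodes with single edges (A_3). One simple-root ordering that puts it in standard form is (alpha_3, alpha_2, alpha_1). So the algebra is type A_3, i.e. sl(4).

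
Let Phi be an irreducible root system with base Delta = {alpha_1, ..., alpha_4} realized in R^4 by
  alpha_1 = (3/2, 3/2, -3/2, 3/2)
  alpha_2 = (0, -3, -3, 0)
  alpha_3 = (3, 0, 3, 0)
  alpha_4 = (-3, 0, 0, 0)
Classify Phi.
Compute the Cartan integers a_ij = 2(alpha_i, alpha_j)/(alpha_j, alpha_j); the resulting 4x4 Cartan matrix is
[[2, 0, 0, -1], [0, 2, -1, 0], [0, -1, 2, -2], [-1, 0, -1, 2]].
The roots have two lengths (squared-length ratio 2:1); the short ones are alpha_{1,4}. The associated Dynkin diagram is a chain of 4 nodes with a double edge between the middle two (F_4), so the type is F_4.

F_4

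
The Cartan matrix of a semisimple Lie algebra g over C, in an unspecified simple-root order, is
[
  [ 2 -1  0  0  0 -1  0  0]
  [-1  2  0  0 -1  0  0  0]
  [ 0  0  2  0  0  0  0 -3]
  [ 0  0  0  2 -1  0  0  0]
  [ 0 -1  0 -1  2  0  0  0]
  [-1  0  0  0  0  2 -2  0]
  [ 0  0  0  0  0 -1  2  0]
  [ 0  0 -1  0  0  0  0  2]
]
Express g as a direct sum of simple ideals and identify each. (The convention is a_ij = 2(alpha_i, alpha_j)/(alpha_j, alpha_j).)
The diagram associated to this matrix has two connected components: the simple roots {alpha_1, alpha_2, alpha_4, alpha_5, alpha_6, alpha_7} form a chain of 6 nodes with a double edge at one end; the terminal node there is the unique short simple root (B_6), and {alpha_3, alpha_8} form two nodes joined by a triple edge (G_2). A semisimple Lie algebra decomposes uniquely as the direct sum of simple ideals, one per connected component of its Dynkin diagram, so g ≅ B_6 ⊕ G_2 (dimension 78 + 14 = 92).

B6 + G2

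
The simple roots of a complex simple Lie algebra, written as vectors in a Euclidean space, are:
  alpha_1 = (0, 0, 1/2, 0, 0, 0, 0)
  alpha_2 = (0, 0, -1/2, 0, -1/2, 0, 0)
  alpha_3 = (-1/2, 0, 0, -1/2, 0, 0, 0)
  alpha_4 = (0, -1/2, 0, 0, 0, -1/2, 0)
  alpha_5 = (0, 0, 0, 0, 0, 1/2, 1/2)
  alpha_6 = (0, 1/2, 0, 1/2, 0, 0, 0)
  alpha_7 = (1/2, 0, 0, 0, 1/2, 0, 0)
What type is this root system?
type B_7

Compute the Cartan integers a_ij = 2(alpha_i, alpha_j)/(alpha_j, alpha_j); the resulting 7x7 Cartan matrix is
[[2, -1, 0, 0, 0, 0, 0], [-2, 2, 0, 0, 0, 0, -1], [0, 0, 2, 0, 0, -1, -1], [0, 0, 0, 2, -1, -1, 0], [0, 0, 0, -1, 2, 0, 0], [0, 0, -1, -1, 0, 2, 0], [0, -1, -1, 0, 0, 0, 2]].
The roots have two lengths (squared-length ratio 2:1); the short ones are alpha_{1}. The associated Dynkin diagram is a chain of 7 nodes with a double edge at one end; the terminal node there is the unique short simple root (B_7), so the type is B_7 (the algebra so(15)).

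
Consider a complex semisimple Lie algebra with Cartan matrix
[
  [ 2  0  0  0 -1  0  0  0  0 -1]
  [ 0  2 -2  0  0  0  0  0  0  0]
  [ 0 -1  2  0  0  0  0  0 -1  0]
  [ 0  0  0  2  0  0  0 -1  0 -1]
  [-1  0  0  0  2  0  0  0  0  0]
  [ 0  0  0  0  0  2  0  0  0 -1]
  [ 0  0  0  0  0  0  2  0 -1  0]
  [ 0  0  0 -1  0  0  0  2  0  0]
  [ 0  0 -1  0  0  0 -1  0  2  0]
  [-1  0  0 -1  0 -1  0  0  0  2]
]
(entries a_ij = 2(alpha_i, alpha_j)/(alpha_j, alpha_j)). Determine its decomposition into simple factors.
The diagram associated to this matrix has two connected components: the simple roots {alpha_2, alpha_3, alpha_7, alpha_9} form a chain of 4 nodes with a double edge at one end; the terminal node there is the unique long simple root (C_4), and {alpha_1, alpha_4, alpha_5, alpha_6, alpha_8, alpha_10} form a chain of 5 nodes with one extra node attached to the third node from one end (E_6). A semisimple Lie algebra decomposes uniquely as the direct sum of simple ideals, one per connected component of its Dynkin diagram, so g ≅ C_4 ⊕ E_6 (dimension 36 + 78 = 114).

C4 + E6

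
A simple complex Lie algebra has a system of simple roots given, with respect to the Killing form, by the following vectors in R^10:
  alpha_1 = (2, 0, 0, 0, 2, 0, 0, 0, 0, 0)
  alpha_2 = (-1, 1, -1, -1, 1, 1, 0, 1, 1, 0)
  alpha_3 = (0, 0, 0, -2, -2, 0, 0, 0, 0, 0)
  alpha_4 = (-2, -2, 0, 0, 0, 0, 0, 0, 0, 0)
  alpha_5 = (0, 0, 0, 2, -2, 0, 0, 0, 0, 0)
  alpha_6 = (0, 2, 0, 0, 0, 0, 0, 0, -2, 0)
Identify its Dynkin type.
type E_6

Compute the Cartan integers a_ij = 2(alpha_i, alpha_j)/(alpha_j, alpha_j); the resulting 6x6 Cartan matrix is
[[2, 0, -1, -1, -1, 0], [0, 2, 0, 0, -1, 0], [-1, 0, 2, 0, 0, 0], [-1, 0, 0, 2, 0, -1], [-1, -1, 0, 0, 2, 0], [0, 0, 0, -1, 0, 2]].
All simple roots have the same length, so the diagram is simply laced. The associated Dynkin diagram is a chain of 5 nodes with one extra node attached to the third node from one end (E_6), so the type is E_6.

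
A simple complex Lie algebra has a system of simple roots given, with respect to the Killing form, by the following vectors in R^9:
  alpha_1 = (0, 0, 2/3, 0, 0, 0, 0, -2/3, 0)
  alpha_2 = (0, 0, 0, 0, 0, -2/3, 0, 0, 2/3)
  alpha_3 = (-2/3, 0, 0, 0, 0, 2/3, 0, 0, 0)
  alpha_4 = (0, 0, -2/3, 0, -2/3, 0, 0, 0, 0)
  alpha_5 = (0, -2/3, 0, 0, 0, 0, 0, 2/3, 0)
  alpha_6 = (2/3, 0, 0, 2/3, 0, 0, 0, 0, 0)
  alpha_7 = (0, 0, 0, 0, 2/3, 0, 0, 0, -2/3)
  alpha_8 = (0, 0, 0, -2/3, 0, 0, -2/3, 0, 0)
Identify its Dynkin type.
type A_8

Compute the Cartan integers a_ij = 2(alpha_i, alpha_j)/(alpha_j, alpha_j); the resulting 8x8 Cartan matrix is
[[2, 0, 0, -1, -1, 0, 0, 0], [0, 2, -1, 0, 0, 0, -1, 0], [0, -1, 2, 0, 0, -1, 0, 0], [-1, 0, 0, 2, 0, 0, -1, 0], [-1, 0, 0, 0, 2, 0, 0, 0], [0, 0, -1, 0, 0, 2, 0, -1], [0, -1, 0, -1, 0, 0, 2, 0], [0, 0, 0, 0, 0, -1, 0, 2]].
All simple roots have the same length, so the diagram is simply laced. The associated Dynkin diagram is a chain of 8 nodes with single edges (A_8), so the type is A_8 (the algebra sl(9)).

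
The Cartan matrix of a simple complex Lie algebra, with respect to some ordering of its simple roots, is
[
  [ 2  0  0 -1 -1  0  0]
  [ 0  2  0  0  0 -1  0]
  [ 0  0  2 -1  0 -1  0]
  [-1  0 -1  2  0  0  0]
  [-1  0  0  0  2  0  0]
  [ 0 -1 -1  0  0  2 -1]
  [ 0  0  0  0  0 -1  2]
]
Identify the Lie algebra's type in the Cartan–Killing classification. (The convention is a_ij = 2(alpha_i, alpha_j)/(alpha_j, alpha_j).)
type D_7

The matrix has rank 7 with 2's on the diagonal. Reading the off-diagonal entries as Dynkin edges (a single edge where a_ij = a_ji = -1; a double or triple edge where a_ij * a_ji = 2 or 3), the diagram is a chain of 5 nodes with a fork of two nodes at one end (D_7). One simple-root ordering that puts it in standard form is (alpha_5, alpha_1, alpha_4, alpha_3, alpha_6, alpha_2, alpha_7). So the algebra is type D_7, i.e. so(14).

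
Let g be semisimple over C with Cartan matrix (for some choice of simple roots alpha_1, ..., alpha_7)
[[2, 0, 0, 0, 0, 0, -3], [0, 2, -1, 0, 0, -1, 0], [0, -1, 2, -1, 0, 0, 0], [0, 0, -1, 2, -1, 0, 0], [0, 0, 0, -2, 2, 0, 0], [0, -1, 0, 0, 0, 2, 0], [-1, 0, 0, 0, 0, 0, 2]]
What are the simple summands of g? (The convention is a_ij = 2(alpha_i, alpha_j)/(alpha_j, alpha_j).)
The diagram associated to this matrix has two connected components: the simple roots {alpha_2, alpha_3, alpha_4, alpha_5, alpha_6} form a chain of 5 nodes with a double edge at one end; the terminal node there is the unique long simple root (C_5), and {alpha_1, alpha_7} form two nodes joined by a triple edge (G_2). A semisimple Lie algebra decomposes uniquely as the direct sum of simple ideals, one per connected component of its Dynkin diagram, so g ≅ C_5 ⊕ G_2 (dimension 55 + 14 = 69).

type C_5 ⊕ type G_2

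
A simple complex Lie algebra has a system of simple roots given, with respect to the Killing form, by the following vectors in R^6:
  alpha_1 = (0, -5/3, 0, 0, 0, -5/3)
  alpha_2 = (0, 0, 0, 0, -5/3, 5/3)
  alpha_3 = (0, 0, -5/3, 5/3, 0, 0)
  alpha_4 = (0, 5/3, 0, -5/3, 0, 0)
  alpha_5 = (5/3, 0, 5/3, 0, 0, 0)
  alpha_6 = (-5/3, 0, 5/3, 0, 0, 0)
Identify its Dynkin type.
Compute the Cartan integers a_ij = 2(alpha_i, alpha_j)/(alpha_j, alpha_j); the resulting 6x6 Cartan matrix is
[[2, -1, 0, -1, 0, 0], [-1, 2, 0, 0, 0, 0], [0, 0, 2, -1, -1, -1], [-1, 0, -1, 2, 0, 0], [0, 0, -1, 0, 2, 0], [0, 0, -1, 0, 0, 2]].
All simple roots have the same length, so the diagram is simply laced. The associated Dynkin diagram is a chain of 4 nodes with a fork of two nodes at one end (D_6), so the type is D_6 (the algebra so(12)).

D_6 (so(12))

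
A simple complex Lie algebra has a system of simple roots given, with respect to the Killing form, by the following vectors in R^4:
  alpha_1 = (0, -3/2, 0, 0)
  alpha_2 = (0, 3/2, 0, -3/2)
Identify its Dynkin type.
Compute the Cartan integers a_ij = 2(alpha_i, alpha_j)/(alpha_j, alpha_j); the resulting 2x2 Cartan matrix is
[[2, -1], [-2, 2]].
The roots have two lengths (squared-length ratio 2:1); the short ones are alpha_{1}. The associated Dynkin diagram is a chain of 2 nodes with a double edge at one end; the terminal node there is the unique short simple root (B_2), so the type is B_2 (the algebra so(5)).

B2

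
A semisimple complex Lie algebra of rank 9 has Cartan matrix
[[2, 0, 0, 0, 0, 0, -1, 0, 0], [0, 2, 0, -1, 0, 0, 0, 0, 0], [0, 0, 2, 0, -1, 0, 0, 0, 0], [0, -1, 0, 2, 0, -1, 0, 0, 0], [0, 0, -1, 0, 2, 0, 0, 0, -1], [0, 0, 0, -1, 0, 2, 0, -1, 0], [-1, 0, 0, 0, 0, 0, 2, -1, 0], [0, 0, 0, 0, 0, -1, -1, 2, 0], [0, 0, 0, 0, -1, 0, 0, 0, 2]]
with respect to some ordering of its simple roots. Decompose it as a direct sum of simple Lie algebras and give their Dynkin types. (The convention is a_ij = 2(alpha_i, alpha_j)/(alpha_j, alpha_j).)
The diagram associated to this matrix has two connected components: the simple roots {alpha_3, alpha_5, alpha_9} form a chain of 3 nodes with single edges (A_3), and {alpha_1, alpha_2, alpha_4, alpha_6, alpha_7, alpha_8} form a chain of 6 nodes with single edges (A_6). A semisimple Lie algebra decomposes uniquely as the direct sum of simple ideals, one per connected component of its Dynkin diagram, so g ≅ A_3 ⊕ A_6 (dimension 15 + 48 = 63).

A_3 + A_6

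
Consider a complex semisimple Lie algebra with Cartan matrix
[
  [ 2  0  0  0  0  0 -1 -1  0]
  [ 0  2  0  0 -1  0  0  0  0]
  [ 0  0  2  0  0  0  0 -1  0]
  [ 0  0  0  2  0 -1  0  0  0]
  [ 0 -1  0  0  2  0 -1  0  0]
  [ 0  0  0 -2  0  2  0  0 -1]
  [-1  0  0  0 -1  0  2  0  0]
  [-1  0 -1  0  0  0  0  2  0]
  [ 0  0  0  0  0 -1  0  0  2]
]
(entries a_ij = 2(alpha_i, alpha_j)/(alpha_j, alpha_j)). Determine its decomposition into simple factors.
The diagram associated to this matrix has two connected components: the simple roots {alpha_1, alpha_2, alpha_3, alpha_5, alpha_7, alpha_8} form a chain of 6 nodes with single edges (A_6), and {alpha_4, alpha_6, alpha_9} form a chain of 3 nodes with a double edge at one end; the terminal node there is the unique short simple root (B_3). A semisimple Lie algebra decomposes uniquely as the direct sum of simple ideals, one per connected component of its Dynkin diagram, so g ≅ A_6 ⊕ B_3 (dimension 48 + 21 = 69).

A6 + B3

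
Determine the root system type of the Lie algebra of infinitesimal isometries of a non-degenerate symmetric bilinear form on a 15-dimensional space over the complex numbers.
This is so(15) with 15 odd, which has dimension 15(15-1)/2 = 105 and rank (15-1)/2 = 7. In the classification of classical Lie algebras, the orthogonal algebra so(2n+1) in an odd number of variables has type B_n; here n = 7, so the Dynkin diagram is a chain of 7 nodes with a double edge at one end; the terminal node there is the unique short simple root (B_7). Hence the type is B_7.

B_7 (so(15))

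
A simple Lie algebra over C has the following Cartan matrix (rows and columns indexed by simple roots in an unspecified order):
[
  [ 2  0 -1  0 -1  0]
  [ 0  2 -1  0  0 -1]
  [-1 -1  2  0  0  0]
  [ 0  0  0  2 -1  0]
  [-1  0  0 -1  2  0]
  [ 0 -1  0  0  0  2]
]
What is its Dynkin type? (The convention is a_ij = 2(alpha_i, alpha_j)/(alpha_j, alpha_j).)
A6

The matrix has rank 6 with 2's on the diagonal. Reading the off-diagonal entries as Dynkin edges (a single edge where a_ij = a_ji = -1; a double or triple edge where a_ij * a_ji = 2 or 3), the diagram is a chain of 6 nodes with single edges (A_6). One simple-root ordering that puts it in standard form is (alpha_6, alpha_2, alpha_3, alpha_1, alpha_5, alpha_4). So the algebra is type A_6, i.e. sl(7).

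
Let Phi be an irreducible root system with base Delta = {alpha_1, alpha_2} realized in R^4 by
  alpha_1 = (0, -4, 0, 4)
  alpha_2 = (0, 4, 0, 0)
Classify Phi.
Compute the Cartan integers a_ij = 2(alpha_i, alpha_j)/(alpha_j, alpha_j); the resulting 2x2 Cartan matrix is
[[2, -2], [-1, 2]].
The roots have two lengths (squared-length ratio 2:1); the short ones are alpha_{2}. The associated Dynkin diagram is a chain of 2 nodes with a double edge at one end; the terminal node there is the unique short simple root (B_2), so the type is B_2 (the algebra so(5)).

B2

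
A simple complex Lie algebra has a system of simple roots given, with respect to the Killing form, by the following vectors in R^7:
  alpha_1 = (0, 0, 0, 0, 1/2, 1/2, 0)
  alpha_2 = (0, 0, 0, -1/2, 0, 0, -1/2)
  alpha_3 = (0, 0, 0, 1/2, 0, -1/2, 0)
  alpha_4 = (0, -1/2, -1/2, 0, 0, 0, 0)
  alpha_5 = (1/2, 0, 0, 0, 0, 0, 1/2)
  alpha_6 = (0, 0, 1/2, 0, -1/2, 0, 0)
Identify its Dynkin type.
A_6 (sl(7))

Compute the Cartan integers a_ij = 2(alpha_i, alpha_j)/(alpha_j, alpha_j); the resulting 6x6 Cartan matrix is
[[2, 0, -1, 0, 0, -1], [0, 2, -1, 0, -1, 0], [-1, -1, 2, 0, 0, 0], [0, 0, 0, 2, 0, -1], [0, -1, 0, 0, 2, 0], [-1, 0, 0, -1, 0, 2]].
All simple roots have the same length, so the diagram is simply laced. The associated Dynkin diagram is a chain of 6 nodes with single edges (A_6), so the type is A_6 (the algebra sl(7)).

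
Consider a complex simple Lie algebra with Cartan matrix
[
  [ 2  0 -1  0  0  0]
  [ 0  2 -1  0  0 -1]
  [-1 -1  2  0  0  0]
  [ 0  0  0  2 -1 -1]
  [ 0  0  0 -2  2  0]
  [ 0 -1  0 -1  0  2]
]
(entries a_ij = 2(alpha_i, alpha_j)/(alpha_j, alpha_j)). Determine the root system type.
The matrix has rank 6 with 2's on the diagonal. Reading the off-diagonal entries as Dynkin edges (a single edge where a_ij = a_ji = -1; a double or triple edge where a_ij * a_ji = 2 or 3), the diagram is a chain of 6 nodes with a double edge at one end; the terminal node there is the unique long simple root (C_6). One simple-root ordering that puts it in standard form is (alpha_1, alpha_3, alpha_2, alpha_6, alpha_4, alpha_5). So the algebra is type C_6, i.e. sp(12).

C6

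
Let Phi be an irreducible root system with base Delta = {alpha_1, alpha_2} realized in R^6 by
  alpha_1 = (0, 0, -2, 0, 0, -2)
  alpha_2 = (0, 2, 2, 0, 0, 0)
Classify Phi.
type A_2

Compute the Cartan integers a_ij = 2(alpha_i, alpha_j)/(alpha_j, alpha_j); the resulting 2x2 Cartan matrix is
[[2, -1], [-1, 2]].
All simple roots have the same length, so the diagram is simply laced. The associated Dynkin diagram is a chain of 2 nodes with single edges (A_2), so the type is A_2 (the algebra sl(3)).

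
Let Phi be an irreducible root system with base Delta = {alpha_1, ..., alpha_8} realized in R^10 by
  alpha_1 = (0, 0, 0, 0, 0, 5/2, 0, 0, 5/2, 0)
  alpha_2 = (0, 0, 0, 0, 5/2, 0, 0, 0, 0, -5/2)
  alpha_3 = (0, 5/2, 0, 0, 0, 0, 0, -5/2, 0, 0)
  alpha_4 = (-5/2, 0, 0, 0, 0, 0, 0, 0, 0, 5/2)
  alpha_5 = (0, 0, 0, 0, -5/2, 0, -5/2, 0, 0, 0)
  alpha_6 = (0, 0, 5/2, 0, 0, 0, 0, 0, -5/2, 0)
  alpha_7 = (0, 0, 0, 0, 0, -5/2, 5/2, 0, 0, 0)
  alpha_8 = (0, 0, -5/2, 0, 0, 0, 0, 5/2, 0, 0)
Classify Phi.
Compute the Cartan integers a_ij = 2(alpha_i, alpha_j)/(alpha_j, alpha_j); the resulting 8x8 Cartan matrix is
[[2, 0, 0, 0, 0, -1, -1, 0], [0, 2, 0, -1, -1, 0, 0, 0], [0, 0, 2, 0, 0, 0, 0, -1], [0, -1, 0, 2, 0, 0, 0, 0], [0, -1, 0, 0, 2, 0, -1, 0], [-1, 0, 0, 0, 0, 2, 0, -1], [-1, 0, 0, 0, -1, 0, 2, 0], [0, 0, -1, 0, 0, -1, 0, 2]].
All simple roots have the same length, so the diagram is simply laced. The associated Dynkin diagram is a chain of 8 nodes with single edges (A_8), so the type is A_8 (the algebra sl(9)).

A_8 (sl(9))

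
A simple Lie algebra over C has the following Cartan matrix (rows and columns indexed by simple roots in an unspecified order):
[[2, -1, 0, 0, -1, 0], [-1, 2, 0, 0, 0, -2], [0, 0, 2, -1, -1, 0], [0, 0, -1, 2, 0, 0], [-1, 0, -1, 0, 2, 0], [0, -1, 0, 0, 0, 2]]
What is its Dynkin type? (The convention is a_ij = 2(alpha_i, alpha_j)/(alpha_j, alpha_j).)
B6

The matrix has rank 6 with 2's on the diagonal. Reading the off-diagonal entries as Dynkin edges (a single edge where a_ij = a_ji = -1; a double or triple edge where a_ij * a_ji = 2 or 3), the diagram is a chain of 6 nodes with a double edge at one end; the terminal node there is the unique short simple root (B_6). One simple-root ordering that puts it in standard form is (alpha_4, alpha_3, alpha_5, alpha_1, alpha_2, alpha_6). So the algebra is type B_6, i.e. so(13).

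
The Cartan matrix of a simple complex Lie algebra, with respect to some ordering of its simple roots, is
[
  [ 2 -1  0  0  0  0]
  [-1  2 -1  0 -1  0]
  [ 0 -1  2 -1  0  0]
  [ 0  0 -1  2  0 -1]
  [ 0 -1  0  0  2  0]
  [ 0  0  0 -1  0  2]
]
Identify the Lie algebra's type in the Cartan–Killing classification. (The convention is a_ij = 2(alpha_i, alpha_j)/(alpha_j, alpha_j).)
D_6

The matrix has rank 6 with 2's on the diagonal. Reading the off-diagonal entries as Dynkin edges (a single edge where a_ij = a_ji = -1; a double or triple edge where a_ij * a_ji = 2 or 3), the diagram is a chain of 4 nodes with a fork of two nodes at one end (D_6). One simple-root ordering that puts it in standard form is (alpha_6, alpha_4, alpha_3, alpha_2, alpha_5, alpha_1). So the algebra is type D_6, i.e. so(12).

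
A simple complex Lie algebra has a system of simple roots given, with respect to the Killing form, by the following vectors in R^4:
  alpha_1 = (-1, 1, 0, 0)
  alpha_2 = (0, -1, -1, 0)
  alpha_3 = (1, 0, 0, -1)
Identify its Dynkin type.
A_3 (sl(4))

Compute the Cartan integers a_ij = 2(alpha_i, alpha_j)/(alpha_j, alpha_j); the resulting 3x3 Cartan matrix is
[[2, -1, -1], [-1, 2, 0], [-1, 0, 2]].
All simple roots have the same length, so the diagram is simply laced. The associated Dynkin diagram is a chain of 3 nodes with single edges (A_3), so the type is A_3 (the algebra sl(4)).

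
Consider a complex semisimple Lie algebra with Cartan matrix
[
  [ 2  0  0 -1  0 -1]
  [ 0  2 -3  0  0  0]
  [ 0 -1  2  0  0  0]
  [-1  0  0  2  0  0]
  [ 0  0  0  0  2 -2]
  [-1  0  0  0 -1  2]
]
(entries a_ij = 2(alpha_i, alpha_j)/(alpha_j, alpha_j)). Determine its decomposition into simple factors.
The diagram associated to this matrix has two connected components: the simple roots {alpha_1, alpha_4, alpha_5, alpha_6} form a chain of 4 nodes with a double edge at one end; the terminal node there is the unique long simple root (C_4), and {alpha_2, alpha_3} form two nodes joined by a triple edge (G_2). A semisimple Lie algebra decomposes uniquely as the direct sum of simple ideals, one per connected component of its Dynkin diagram, so g ≅ C_4 ⊕ G_2 (dimension 36 + 14 = 50).

C_4 ⊕ G_2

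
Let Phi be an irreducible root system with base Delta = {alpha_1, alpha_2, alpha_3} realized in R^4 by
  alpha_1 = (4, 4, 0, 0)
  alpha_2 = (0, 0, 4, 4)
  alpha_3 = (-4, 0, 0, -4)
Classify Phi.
Compute the Cartan integers a_ij = 2(alpha_i, alpha_j)/(alpha_j, alpha_j); the resulting 3x3 Cartan matrix is
[[2, 0, -1], [0, 2, -1], [-1, -1, 2]].
All simple roots have the same length, so the diagram is simply laced. The associated Dynkin diagram is a chain of 3 nodes with single edges (A_3), so the type is A_3 (the algebra sl(4)).

A3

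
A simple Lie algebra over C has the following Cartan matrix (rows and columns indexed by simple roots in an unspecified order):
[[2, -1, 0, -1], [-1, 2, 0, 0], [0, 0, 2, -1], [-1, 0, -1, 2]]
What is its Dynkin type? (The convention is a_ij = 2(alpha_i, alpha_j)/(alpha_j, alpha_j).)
A_4 (sl(5))

The matrix has rank 4 with 2's on the diagonal. Reading the off-diagonal entries as Dynkin edges (a single edge where a_ij = a_ji = -1; a double or triple edge where a_ij * a_ji = 2 or 3), the diagram is a chain of 4 nodes with single edges (A_4). One simple-root ordering that puts it in standard form is (alpha_2, alpha_1, alpha_4, alpha_3). So the algebra is type A_4, i.e. sl(5).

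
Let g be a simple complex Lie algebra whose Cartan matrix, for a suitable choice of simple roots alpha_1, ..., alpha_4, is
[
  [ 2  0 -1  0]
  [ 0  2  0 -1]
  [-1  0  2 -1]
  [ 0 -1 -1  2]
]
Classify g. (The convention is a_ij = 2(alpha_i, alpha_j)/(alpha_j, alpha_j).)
The matrix has rank 4 with 2's on the diagonal. Reading the off-diagonal entries as Dynkin edges (a single edge where a_ij = a_ji = -1; a double or triple edge where a_ij * a_ji = 2 or 3), the diagram is a chain of 4 nodes with single edges (A_4). One simple-root ordering that puts it in standard form is (alpha_2, alpha_4, alpha_3, alpha_1). So the algebra is type A_4, i.e. sl(5).

A4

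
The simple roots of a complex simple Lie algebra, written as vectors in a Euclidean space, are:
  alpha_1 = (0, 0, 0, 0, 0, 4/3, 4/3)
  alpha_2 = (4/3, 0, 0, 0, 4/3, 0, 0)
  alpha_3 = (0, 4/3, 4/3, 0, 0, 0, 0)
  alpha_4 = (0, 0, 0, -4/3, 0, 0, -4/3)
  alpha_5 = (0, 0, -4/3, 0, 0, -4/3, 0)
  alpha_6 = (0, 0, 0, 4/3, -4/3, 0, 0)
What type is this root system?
Compute the Cartan integers a_ij = 2(alpha_i, alpha_j)/(alpha_j, alpha_j); the resulting 6x6 Cartan matrix is
[[2, 0, 0, -1, -1, 0], [0, 2, 0, 0, 0, -1], [0, 0, 2, 0, -1, 0], [-1, 0, 0, 2, 0, -1], [-1, 0, -1, 0, 2, 0], [0, -1, 0, -1, 0, 2]].
All simple roots have the same length, so the diagram is simply laced. The associated Dynkin diagram is a chain of 6 nodes with single edges (A_6), so the type is A_6 (the algebra sl(7)).

type A_6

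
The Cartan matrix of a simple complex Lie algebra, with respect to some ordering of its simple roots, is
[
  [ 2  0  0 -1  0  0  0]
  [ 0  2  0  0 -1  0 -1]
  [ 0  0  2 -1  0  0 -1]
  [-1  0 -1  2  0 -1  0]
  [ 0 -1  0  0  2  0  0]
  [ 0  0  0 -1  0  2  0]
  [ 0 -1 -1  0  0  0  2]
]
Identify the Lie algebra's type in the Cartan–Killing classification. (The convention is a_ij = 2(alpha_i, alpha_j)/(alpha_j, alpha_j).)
The matrix has rank 7 with 2's on the diagonal. Reading the off-diagonal entries as Dynkin edges (a single edge where a_ij = a_ji = -1; a double or triple edge where a_ij * a_ji = 2 or 3), the diagram is a chain of 5 nodes with a fork of two nodes at one end (D_7). One simple-root ordering that puts it in standard form is (alpha_5, alpha_2, alpha_7, alpha_3, alpha_4, alpha_6, alpha_1). So the algebra is type D_7, i.e. so(14).

D_7 (so(14))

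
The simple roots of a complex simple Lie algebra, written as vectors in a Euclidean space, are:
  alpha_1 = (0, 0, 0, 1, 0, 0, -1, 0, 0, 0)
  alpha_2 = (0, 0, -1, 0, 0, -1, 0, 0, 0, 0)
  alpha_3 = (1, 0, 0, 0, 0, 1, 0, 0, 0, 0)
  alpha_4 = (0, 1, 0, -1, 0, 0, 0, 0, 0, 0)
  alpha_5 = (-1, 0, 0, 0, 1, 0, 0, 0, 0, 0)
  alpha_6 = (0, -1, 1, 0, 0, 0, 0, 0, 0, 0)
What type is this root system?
Compute the Cartan integers a_ij = 2(alpha_i, alpha_j)/(alpha_j, alpha_j); the resulting 6x6 Cartan matrix is
[[2, 0, 0, -1, 0, 0], [0, 2, -1, 0, 0, -1], [0, -1, 2, 0, -1, 0], [-1, 0, 0, 2, 0, -1], [0, 0, -1, 0, 2, 0], [0, -1, 0, -1, 0, 2]].
All simple roots have the same length, so the diagram is simply laced. The associated Dynkin diagram is a chain of 6 nodes with single edges (A_6), so the type is A_6 (the algebra sl(7)).

A_6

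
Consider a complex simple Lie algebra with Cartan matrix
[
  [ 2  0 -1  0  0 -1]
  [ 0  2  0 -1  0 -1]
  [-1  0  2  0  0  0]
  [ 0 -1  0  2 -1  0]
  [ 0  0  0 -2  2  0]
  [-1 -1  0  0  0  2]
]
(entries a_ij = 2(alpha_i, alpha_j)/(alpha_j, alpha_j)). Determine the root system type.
The matrix has rank 6 with 2's on the diagonal. Reading the off-diagonal entries as Dynkin edges (a single edge where a_ij = a_ji = -1; a double or triple edge where a_ij * a_ji = 2 or 3), the diagram is a chain of 6 nodes with a double edge at one end; the terminal node there is the unique long simple root (C_6). One simple-root ordering that puts it in standard form is (alpha_3, alpha_1, alpha_6, alpha_2, alpha_4, alpha_5). So the algebra is type C_6, i.e. sp(12).

C6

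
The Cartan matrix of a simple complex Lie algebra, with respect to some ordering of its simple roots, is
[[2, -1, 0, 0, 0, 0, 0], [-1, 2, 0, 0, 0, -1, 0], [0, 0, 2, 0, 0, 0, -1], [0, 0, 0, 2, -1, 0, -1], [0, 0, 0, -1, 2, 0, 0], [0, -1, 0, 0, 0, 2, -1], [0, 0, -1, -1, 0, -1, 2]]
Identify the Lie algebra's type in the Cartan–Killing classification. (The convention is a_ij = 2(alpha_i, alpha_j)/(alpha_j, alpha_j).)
The matrix has rank 7 with 2's on the diagonal. Reading the off-diagonal entries as Dynkin edges (a single edge where a_ij = a_ji = -1; a double or triple edge where a_ij * a_ji = 2 or 3), the diagram is a chain of 6 nodes with one extra node attached to the third node from one end (E_7). One simple-root ordering that puts it in standard form is (alpha_5, alpha_3, alpha_4, alpha_7, alpha_6, alpha_2, alpha_1). So the algebra is type E_7.

E7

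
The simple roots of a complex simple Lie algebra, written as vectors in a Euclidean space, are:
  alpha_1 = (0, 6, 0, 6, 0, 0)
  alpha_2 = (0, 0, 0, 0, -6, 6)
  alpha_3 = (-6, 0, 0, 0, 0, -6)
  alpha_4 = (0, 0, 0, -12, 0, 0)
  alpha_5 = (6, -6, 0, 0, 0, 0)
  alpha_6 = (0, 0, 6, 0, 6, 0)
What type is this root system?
Compute the Cartan integers a_ij = 2(alpha_i, alpha_j)/(alpha_j, alpha_j); the resulting 6x6 Cartan matrix is
[[2, 0, 0, -1, -1, 0], [0, 2, -1, 0, 0, -1], [0, -1, 2, 0, -1, 0], [-2, 0, 0, 2, 0, 0], [-1, 0, -1, 0, 2, 0], [0, -1, 0, 0, 0, 2]].
The roots have two lengths (squared-length ratio 2:1); the short ones are alpha_{1,2,3,5,6}. The associated Dynkin diagram is a chain of 6 nodes with a double edge at one end; the terminal node there is the unique long simple root (C_6), so the type is C_6 (the algebra sp(12)).

C6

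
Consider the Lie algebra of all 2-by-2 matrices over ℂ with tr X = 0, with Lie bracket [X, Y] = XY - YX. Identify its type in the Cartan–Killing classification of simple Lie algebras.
type A_1

This is sl(2), which has dimension 2^2 - 1 = 3 and rank 2 - 1 = 1 (a Cartan subalgebra is the diagonal traceless matrices). In the classification of classical Lie algebras, the special linear algebra sl(n+1) has type A_n; here n = 1, so the Dynkin diagram is a chain of 1 nodes with single edges (A_1). Hence the type is A_1.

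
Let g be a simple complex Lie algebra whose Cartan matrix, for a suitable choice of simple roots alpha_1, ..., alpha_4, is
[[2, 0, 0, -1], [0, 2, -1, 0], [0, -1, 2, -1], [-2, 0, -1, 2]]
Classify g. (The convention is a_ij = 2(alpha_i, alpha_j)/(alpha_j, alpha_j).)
type B_4

The matrix has rank 4 with 2's on the diagonal. Reading the off-diagonal entries as Dynkin edges (a single edge where a_ij = a_ji = -1; a double or triple edge where a_ij * a_ji = 2 or 3), the diagram is a chain of 4 nodes with a double edge at one end; the terminal node there is the unique short simple root (B_4). One simple-root ordering that puts it in standard form is (alpha_2, alpha_3, alpha_4, alpha_1). So the algebra is type B_4, i.e. so(9).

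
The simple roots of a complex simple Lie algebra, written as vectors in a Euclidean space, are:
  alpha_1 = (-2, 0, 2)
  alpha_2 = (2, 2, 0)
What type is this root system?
Compute the Cartan integers a_ij = 2(alpha_i, alpha_j)/(alpha_j, alpha_j); the resulting 2x2 Cartan matrix is
[[2, -1], [-1, 2]].
All simple roots have the same length, so the diagram is simply laced. The associated Dynkin diagram is a chain of 2 nodes with single edges (A_2), so the type is A_2 (the algebra sl(3)).

type A_2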